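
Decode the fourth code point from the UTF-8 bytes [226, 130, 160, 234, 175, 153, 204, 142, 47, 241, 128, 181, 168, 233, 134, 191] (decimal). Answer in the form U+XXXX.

Offset 0: leading byte 0xE2 = 11100010 → 3-byte char #1 = E2 82 A0.
Offset 3: leading byte 0xEA = 11101010 → 3-byte char #2 = EA AF 99.
Offset 6: leading byte 0xCC = 11001100 → 2-byte char #3 = CC 8E.
Offset 8: leading byte 0x2F = 00101111 → 1-byte char #4 = 2F.
Leading byte 0x2F = 00101111 matches 0xxxxxxx → 1-byte sequence.
Byte 1: 0x2F = 00101111, payload 0101111 (7 bits).
Concatenate: 0101111 = 0x2F (7 bits → U+002F).

U+002F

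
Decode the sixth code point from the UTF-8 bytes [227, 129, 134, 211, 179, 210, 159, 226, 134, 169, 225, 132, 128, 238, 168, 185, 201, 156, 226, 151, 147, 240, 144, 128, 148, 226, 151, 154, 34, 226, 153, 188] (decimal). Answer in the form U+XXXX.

Offset 0: leading byte 0xE3 = 11100011 → 3-byte char #1 = E3 81 86.
Offset 3: leading byte 0xD3 = 11010011 → 2-byte char #2 = D3 B3.
Offset 5: leading byte 0xD2 = 11010010 → 2-byte char #3 = D2 9F.
Offset 7: leading byte 0xE2 = 11100010 → 3-byte char #4 = E2 86 A9.
Offset 10: leading byte 0xE1 = 11100001 → 3-byte char #5 = E1 84 80.
Offset 13: leading byte 0xEE = 11101110 → 3-byte char #6 = EE A8 B9.
Leading byte 0xEE = 11101110 matches 1110xxxx → 3-byte sequence.
Byte 1: 0xEE = 11101110, payload 1110 (4 bits).
Byte 2: 0xA8 = 10101000 (10xxxxxx ✓), payload 101000.
Byte 3: 0xB9 = 10111001 (10xxxxxx ✓), payload 111001.
Concatenate: 1110101000111001 = 0xEA39 (16 bits → U+EA39).

U+EA39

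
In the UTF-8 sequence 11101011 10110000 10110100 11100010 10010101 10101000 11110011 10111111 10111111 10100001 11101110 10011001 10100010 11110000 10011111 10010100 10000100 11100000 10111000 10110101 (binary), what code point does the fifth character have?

Offset 0: leading byte 0xEB = 11101011 → 3-byte char #1 = EB B0 B4.
Offset 3: leading byte 0xE2 = 11100010 → 3-byte char #2 = E2 95 A8.
Offset 6: leading byte 0xF3 = 11110011 → 4-byte char #3 = F3 BF BF A1.
Offset 10: leading byte 0xEE = 11101110 → 3-byte char #4 = EE 99 A2.
Offset 13: leading byte 0xF0 = 11110000 → 4-byte char #5 = F0 9F 94 84.
Leading byte 0xF0 = 11110000 matches 11110xxx → 4-byte sequence.
Byte 1: 0xF0 = 11110000, payload 000 (3 bits).
Byte 2: 0x9F = 10011111 (10xxxxxx ✓), payload 011111.
Byte 3: 0x94 = 10010100 (10xxxxxx ✓), payload 010100.
Byte 4: 0x84 = 10000100 (10xxxxxx ✓), payload 000100.
Concatenate: 000011111010100000100 = 0x1F504 (21 bits → U+1F504).

U+1F504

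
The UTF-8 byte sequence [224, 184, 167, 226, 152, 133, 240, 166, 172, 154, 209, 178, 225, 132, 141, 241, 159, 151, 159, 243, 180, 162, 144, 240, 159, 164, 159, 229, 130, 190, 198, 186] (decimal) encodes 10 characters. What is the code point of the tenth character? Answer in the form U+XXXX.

U+01BA

Offset 0: leading byte 0xE0 = 11100000 → 3-byte char #1 = E0 B8 A7.
Offset 3: leading byte 0xE2 = 11100010 → 3-byte char #2 = E2 98 85.
Offset 6: leading byte 0xF0 = 11110000 → 4-byte char #3 = F0 A6 AC 9A.
Offset 10: leading byte 0xD1 = 11010001 → 2-byte char #4 = D1 B2.
Offset 12: leading byte 0xE1 = 11100001 → 3-byte char #5 = E1 84 8D.
Offset 15: leading byte 0xF1 = 11110001 → 4-byte char #6 = F1 9F 97 9F.
Offset 19: leading byte 0xF3 = 11110011 → 4-byte char #7 = F3 B4 A2 90.
Offset 23: leading byte 0xF0 = 11110000 → 4-byte char #8 = F0 9F A4 9F.
Offset 27: leading byte 0xE5 = 11100101 → 3-byte char #9 = E5 82 BE.
Offset 30: leading byte 0xC6 = 11000110 → 2-byte char #10 = C6 BA.
Leading byte 0xC6 = 11000110 matches 110xxxxx → 2-byte sequence.
Byte 1: 0xC6 = 11000110, payload 00110 (5 bits).
Byte 2: 0xBA = 10111010 (10xxxxxx ✓), payload 111010.
Concatenate: 00110111010 = 0x1BA (11 bits → U+01BA).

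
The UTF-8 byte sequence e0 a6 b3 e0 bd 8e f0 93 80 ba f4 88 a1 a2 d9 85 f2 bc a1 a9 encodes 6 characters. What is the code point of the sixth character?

U+BC869

Offset 0: leading byte 0xE0 = 11100000 → 3-byte char #1 = E0 A6 B3.
Offset 3: leading byte 0xE0 = 11100000 → 3-byte char #2 = E0 BD 8E.
Offset 6: leading byte 0xF0 = 11110000 → 4-byte char #3 = F0 93 80 BA.
Offset 10: leading byte 0xF4 = 11110100 → 4-byte char #4 = F4 88 A1 A2.
Offset 14: leading byte 0xD9 = 11011001 → 2-byte char #5 = D9 85.
Offset 16: leading byte 0xF2 = 11110010 → 4-byte char #6 = F2 BC A1 A9.
Leading byte 0xF2 = 11110010 matches 11110xxx → 4-byte sequence.
Byte 1: 0xF2 = 11110010, payload 010 (3 bits).
Byte 2: 0xBC = 10111100 (10xxxxxx ✓), payload 111100.
Byte 3: 0xA1 = 10100001 (10xxxxxx ✓), payload 100001.
Byte 4: 0xA9 = 10101001 (10xxxxxx ✓), payload 101001.
Concatenate: 010111100100001101001 = 0xBC869 (21 bits → U+BC869).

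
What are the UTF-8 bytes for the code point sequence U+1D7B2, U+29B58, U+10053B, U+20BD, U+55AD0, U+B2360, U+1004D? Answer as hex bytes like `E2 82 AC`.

U+1D7B2: 4-byte form → F0 9D 9E B2.
U+29B58: 4-byte form → F0 A9 AD 98.
U+10053B: 4-byte form → F4 80 94 BB.
U+20BD: 3-byte form → E2 82 BD.
U+55AD0: 4-byte form → F1 95 AB 90.
U+B2360: 4-byte form → F2 B2 8D A0.
U+1004D: 4-byte form → F0 90 81 8D.
Concatenated (27 bytes): F0 9D 9E B2 F0 A9 AD 98 F4 80 94 BB E2 82 BD F1 95 AB 90 F2 B2 8D A0 F0 90 81 8D.

F0 9D 9E B2 F0 A9 AD 98 F4 80 94 BB E2 82 BD F1 95 AB 90 F2 B2 8D A0 F0 90 81 8D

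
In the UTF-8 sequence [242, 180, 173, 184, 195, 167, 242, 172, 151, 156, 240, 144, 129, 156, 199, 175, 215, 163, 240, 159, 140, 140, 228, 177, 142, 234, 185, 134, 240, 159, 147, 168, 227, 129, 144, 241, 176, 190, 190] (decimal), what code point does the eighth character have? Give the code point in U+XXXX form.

U+4C4E

Offset 0: leading byte 0xF2 = 11110010 → 4-byte char #1 = F2 B4 AD B8.
Offset 4: leading byte 0xC3 = 11000011 → 2-byte char #2 = C3 A7.
Offset 6: leading byte 0xF2 = 11110010 → 4-byte char #3 = F2 AC 97 9C.
Offset 10: leading byte 0xF0 = 11110000 → 4-byte char #4 = F0 90 81 9C.
Offset 14: leading byte 0xC7 = 11000111 → 2-byte char #5 = C7 AF.
Offset 16: leading byte 0xD7 = 11010111 → 2-byte char #6 = D7 A3.
Offset 18: leading byte 0xF0 = 11110000 → 4-byte char #7 = F0 9F 8C 8C.
Offset 22: leading byte 0xE4 = 11100100 → 3-byte char #8 = E4 B1 8E.
Leading byte 0xE4 = 11100100 matches 1110xxxx → 3-byte sequence.
Byte 1: 0xE4 = 11100100, payload 0100 (4 bits).
Byte 2: 0xB1 = 10110001 (10xxxxxx ✓), payload 110001.
Byte 3: 0x8E = 10001110 (10xxxxxx ✓), payload 001110.
Concatenate: 0100110001001110 = 0x4C4E (16 bits → U+4C4E).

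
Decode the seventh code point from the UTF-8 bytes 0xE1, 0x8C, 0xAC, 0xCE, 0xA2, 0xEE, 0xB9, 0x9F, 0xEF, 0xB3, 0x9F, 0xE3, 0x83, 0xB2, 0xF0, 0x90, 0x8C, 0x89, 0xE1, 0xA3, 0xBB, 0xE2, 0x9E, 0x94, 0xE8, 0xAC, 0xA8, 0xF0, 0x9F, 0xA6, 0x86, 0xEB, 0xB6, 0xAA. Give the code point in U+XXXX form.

U+18FB

Offset 0: leading byte 0xE1 = 11100001 → 3-byte char #1 = E1 8C AC.
Offset 3: leading byte 0xCE = 11001110 → 2-byte char #2 = CE A2.
Offset 5: leading byte 0xEE = 11101110 → 3-byte char #3 = EE B9 9F.
Offset 8: leading byte 0xEF = 11101111 → 3-byte char #4 = EF B3 9F.
Offset 11: leading byte 0xE3 = 11100011 → 3-byte char #5 = E3 83 B2.
Offset 14: leading byte 0xF0 = 11110000 → 4-byte char #6 = F0 90 8C 89.
Offset 18: leading byte 0xE1 = 11100001 → 3-byte char #7 = E1 A3 BB.
Leading byte 0xE1 = 11100001 matches 1110xxxx → 3-byte sequence.
Byte 1: 0xE1 = 11100001, payload 0001 (4 bits).
Byte 2: 0xA3 = 10100011 (10xxxxxx ✓), payload 100011.
Byte 3: 0xBB = 10111011 (10xxxxxx ✓), payload 111011.
Concatenate: 0001100011111011 = 0x18FB (16 bits → U+18FB).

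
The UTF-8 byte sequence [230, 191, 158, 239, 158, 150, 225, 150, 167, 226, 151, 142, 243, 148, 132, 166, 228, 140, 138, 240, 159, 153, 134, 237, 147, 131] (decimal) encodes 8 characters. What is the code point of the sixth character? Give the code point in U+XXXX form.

U+430A

Offset 0: leading byte 0xE6 = 11100110 → 3-byte char #1 = E6 BF 9E.
Offset 3: leading byte 0xEF = 11101111 → 3-byte char #2 = EF 9E 96.
Offset 6: leading byte 0xE1 = 11100001 → 3-byte char #3 = E1 96 A7.
Offset 9: leading byte 0xE2 = 11100010 → 3-byte char #4 = E2 97 8E.
Offset 12: leading byte 0xF3 = 11110011 → 4-byte char #5 = F3 94 84 A6.
Offset 16: leading byte 0xE4 = 11100100 → 3-byte char #6 = E4 8C 8A.
Leading byte 0xE4 = 11100100 matches 1110xxxx → 3-byte sequence.
Byte 1: 0xE4 = 11100100, payload 0100 (4 bits).
Byte 2: 0x8C = 10001100 (10xxxxxx ✓), payload 001100.
Byte 3: 0x8A = 10001010 (10xxxxxx ✓), payload 001010.
Concatenate: 0100001100001010 = 0x430A (16 bits → U+430A).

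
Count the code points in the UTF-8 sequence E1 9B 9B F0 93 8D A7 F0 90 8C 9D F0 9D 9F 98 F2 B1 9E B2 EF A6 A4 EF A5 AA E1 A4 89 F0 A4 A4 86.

Byte at offset 0: 0xE1 = 11100001 → 3-byte char (#1). Advance 3.
Byte at offset 3: 0xF0 = 11110000 → 4-byte char (#2). Advance 4.
Byte at offset 7: 0xF0 = 11110000 → 4-byte char (#3). Advance 4.
Byte at offset 11: 0xF0 = 11110000 → 4-byte char (#4). Advance 4.
Byte at offset 15: 0xF2 = 11110010 → 4-byte char (#5). Advance 4.
Byte at offset 19: 0xEF = 11101111 → 3-byte char (#6). Advance 3.
Byte at offset 22: 0xEF = 11101111 → 3-byte char (#7). Advance 3.
Byte at offset 25: 0xE1 = 11100001 → 3-byte char (#8). Advance 3.
Byte at offset 28: 0xF0 = 11110000 → 4-byte char (#9). Advance 4.
Reached end at offset 32 after 9 code points.

9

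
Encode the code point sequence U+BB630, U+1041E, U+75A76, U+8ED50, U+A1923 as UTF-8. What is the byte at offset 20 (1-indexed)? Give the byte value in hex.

0xA3

1-indexed offset 20 is 0-indexed offset 19.
U+BB630 → 4-byte form F2 BB 98 B0 at offsets 0–3.
U+1041E → 4-byte form F0 90 90 9E at offsets 4–7.
U+75A76 → 4-byte form F1 B5 A9 B6 at offsets 8–11.
U+8ED50 → 4-byte form F2 8E B5 90 at offsets 12–15.
U+A1923 → 4-byte form F2 A1 A4 A3 at offsets 16–19.
Offset 19 falls in char 5's range; it's byte 4 of F2 A1 A4 A3 = 0xA3.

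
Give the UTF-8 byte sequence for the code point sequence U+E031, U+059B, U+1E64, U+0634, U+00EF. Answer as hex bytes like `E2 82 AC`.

EE 80 B1 D6 9B E1 B9 A4 D8 B4 C3 AF

U+E031: 3-byte form → EE 80 B1.
U+059B: 2-byte form → D6 9B.
U+1E64: 3-byte form → E1 B9 A4.
U+0634: 2-byte form → D8 B4.
U+00EF: 2-byte form → C3 AF.
Concatenated (12 bytes): EE 80 B1 D6 9B E1 B9 A4 D8 B4 C3 AF.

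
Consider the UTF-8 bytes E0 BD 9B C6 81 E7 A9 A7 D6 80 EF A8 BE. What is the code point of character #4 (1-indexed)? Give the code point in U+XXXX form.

Offset 0: leading byte 0xE0 = 11100000 → 3-byte char #1 = E0 BD 9B.
Offset 3: leading byte 0xC6 = 11000110 → 2-byte char #2 = C6 81.
Offset 5: leading byte 0xE7 = 11100111 → 3-byte char #3 = E7 A9 A7.
Offset 8: leading byte 0xD6 = 11010110 → 2-byte char #4 = D6 80.
Leading byte 0xD6 = 11010110 matches 110xxxxx → 2-byte sequence.
Byte 1: 0xD6 = 11010110, payload 10110 (5 bits).
Byte 2: 0x80 = 10000000 (10xxxxxx ✓), payload 000000.
Concatenate: 10110000000 = 0x580 (11 bits → U+0580).

U+0580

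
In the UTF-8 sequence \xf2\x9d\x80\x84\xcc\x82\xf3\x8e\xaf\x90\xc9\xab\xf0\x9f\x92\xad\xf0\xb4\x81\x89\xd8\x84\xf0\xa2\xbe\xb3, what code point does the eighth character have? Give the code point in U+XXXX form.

U+22FB3

Offset 0: leading byte 0xF2 = 11110010 → 4-byte char #1 = F2 9D 80 84.
Offset 4: leading byte 0xCC = 11001100 → 2-byte char #2 = CC 82.
Offset 6: leading byte 0xF3 = 11110011 → 4-byte char #3 = F3 8E AF 90.
Offset 10: leading byte 0xC9 = 11001001 → 2-byte char #4 = C9 AB.
Offset 12: leading byte 0xF0 = 11110000 → 4-byte char #5 = F0 9F 92 AD.
Offset 16: leading byte 0xF0 = 11110000 → 4-byte char #6 = F0 B4 81 89.
Offset 20: leading byte 0xD8 = 11011000 → 2-byte char #7 = D8 84.
Offset 22: leading byte 0xF0 = 11110000 → 4-byte char #8 = F0 A2 BE B3.
Leading byte 0xF0 = 11110000 matches 11110xxx → 4-byte sequence.
Byte 1: 0xF0 = 11110000, payload 000 (3 bits).
Byte 2: 0xA2 = 10100010 (10xxxxxx ✓), payload 100010.
Byte 3: 0xBE = 10111110 (10xxxxxx ✓), payload 111110.
Byte 4: 0xB3 = 10110011 (10xxxxxx ✓), payload 110011.
Concatenate: 000100010111110110011 = 0x22FB3 (21 bits → U+22FB3).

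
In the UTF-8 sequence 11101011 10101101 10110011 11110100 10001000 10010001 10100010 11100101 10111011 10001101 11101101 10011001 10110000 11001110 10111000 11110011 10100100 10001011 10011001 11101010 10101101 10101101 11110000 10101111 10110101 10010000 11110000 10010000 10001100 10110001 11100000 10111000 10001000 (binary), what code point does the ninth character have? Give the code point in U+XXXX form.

Offset 0: leading byte 0xEB = 11101011 → 3-byte char #1 = EB AD B3.
Offset 3: leading byte 0xF4 = 11110100 → 4-byte char #2 = F4 88 91 A2.
Offset 7: leading byte 0xE5 = 11100101 → 3-byte char #3 = E5 BB 8D.
Offset 10: leading byte 0xED = 11101101 → 3-byte char #4 = ED 99 B0.
Offset 13: leading byte 0xCE = 11001110 → 2-byte char #5 = CE B8.
Offset 15: leading byte 0xF3 = 11110011 → 4-byte char #6 = F3 A4 8B 99.
Offset 19: leading byte 0xEA = 11101010 → 3-byte char #7 = EA AD AD.
Offset 22: leading byte 0xF0 = 11110000 → 4-byte char #8 = F0 AF B5 90.
Offset 26: leading byte 0xF0 = 11110000 → 4-byte char #9 = F0 90 8C B1.
Leading byte 0xF0 = 11110000 matches 11110xxx → 4-byte sequence.
Byte 1: 0xF0 = 11110000, payload 000 (3 bits).
Byte 2: 0x90 = 10010000 (10xxxxxx ✓), payload 010000.
Byte 3: 0x8C = 10001100 (10xxxxxx ✓), payload 001100.
Byte 4: 0xB1 = 10110001 (10xxxxxx ✓), payload 110001.
Concatenate: 000010000001100110001 = 0x10331 (21 bits → U+10331).

U+10331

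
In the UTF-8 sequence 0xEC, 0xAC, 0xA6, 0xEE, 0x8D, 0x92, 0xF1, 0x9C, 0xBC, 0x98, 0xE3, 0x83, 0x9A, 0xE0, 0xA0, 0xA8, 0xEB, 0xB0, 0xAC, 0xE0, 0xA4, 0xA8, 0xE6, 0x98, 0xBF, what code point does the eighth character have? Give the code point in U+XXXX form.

Offset 0: leading byte 0xEC = 11101100 → 3-byte char #1 = EC AC A6.
Offset 3: leading byte 0xEE = 11101110 → 3-byte char #2 = EE 8D 92.
Offset 6: leading byte 0xF1 = 11110001 → 4-byte char #3 = F1 9C BC 98.
Offset 10: leading byte 0xE3 = 11100011 → 3-byte char #4 = E3 83 9A.
Offset 13: leading byte 0xE0 = 11100000 → 3-byte char #5 = E0 A0 A8.
Offset 16: leading byte 0xEB = 11101011 → 3-byte char #6 = EB B0 AC.
Offset 19: leading byte 0xE0 = 11100000 → 3-byte char #7 = E0 A4 A8.
Offset 22: leading byte 0xE6 = 11100110 → 3-byte char #8 = E6 98 BF.
Leading byte 0xE6 = 11100110 matches 1110xxxx → 3-byte sequence.
Byte 1: 0xE6 = 11100110, payload 0110 (4 bits).
Byte 2: 0x98 = 10011000 (10xxxxxx ✓), payload 011000.
Byte 3: 0xBF = 10111111 (10xxxxxx ✓), payload 111111.
Concatenate: 0110011000111111 = 0x663F (16 bits → U+663F).

U+663F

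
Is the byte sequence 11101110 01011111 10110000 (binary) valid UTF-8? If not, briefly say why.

invalid (non-continuation byte where continuation expected)

Leading byte 0xEE = 11101110 → 3-byte form.
Byte 2 is 0x5F = 01011111, which is not 10xxxxxx — expected a continuation byte.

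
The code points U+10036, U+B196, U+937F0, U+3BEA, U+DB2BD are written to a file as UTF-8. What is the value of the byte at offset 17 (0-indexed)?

0xBD

U+10036 → 4-byte form F0 90 80 B6 at offsets 0–3.
U+B196 → 3-byte form EB 86 96 at offsets 4–6.
U+937F0 → 4-byte form F2 93 9F B0 at offsets 7–10.
U+3BEA → 3-byte form E3 AF AA at offsets 11–13.
U+DB2BD → 4-byte form F3 9B 8A BD at offsets 14–17.
Offset 17 falls in char 5's range; it's byte 4 of F3 9B 8A BD = 0xBD.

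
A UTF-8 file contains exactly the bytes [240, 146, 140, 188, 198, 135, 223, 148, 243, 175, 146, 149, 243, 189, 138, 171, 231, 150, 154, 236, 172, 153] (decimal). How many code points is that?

7

Byte at offset 0: 0xF0 = 11110000 → 4-byte char (#1). Advance 4.
Byte at offset 4: 0xC6 = 11000110 → 2-byte char (#2). Advance 2.
Byte at offset 6: 0xDF = 11011111 → 2-byte char (#3). Advance 2.
Byte at offset 8: 0xF3 = 11110011 → 4-byte char (#4). Advance 4.
Byte at offset 12: 0xF3 = 11110011 → 4-byte char (#5). Advance 4.
Byte at offset 16: 0xE7 = 11100111 → 3-byte char (#6). Advance 3.
Byte at offset 19: 0xEC = 11101100 → 3-byte char (#7). Advance 3.
Reached end at offset 22 after 7 code points.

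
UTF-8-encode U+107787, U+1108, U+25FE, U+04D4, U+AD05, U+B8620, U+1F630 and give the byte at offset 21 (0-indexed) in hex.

U+107787 → 4-byte form F4 87 9E 87 at offsets 0–3.
U+1108 → 3-byte form E1 84 88 at offsets 4–6.
U+25FE → 3-byte form E2 97 BE at offsets 7–9.
U+04D4 → 2-byte form D3 94 at offsets 10–11.
U+AD05 → 3-byte form EA B4 85 at offsets 12–14.
U+B8620 → 4-byte form F2 B8 98 A0 at offsets 15–18.
U+1F630 → 4-byte form F0 9F 98 B0 at offsets 19–22.
Offset 21 falls in char 7's range; it's byte 3 of F0 9F 98 B0 = 0x98.

0x98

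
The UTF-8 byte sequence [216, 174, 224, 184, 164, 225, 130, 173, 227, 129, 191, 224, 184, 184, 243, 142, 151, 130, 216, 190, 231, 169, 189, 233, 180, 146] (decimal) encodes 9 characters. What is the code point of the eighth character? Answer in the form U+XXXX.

U+7A7D

Offset 0: leading byte 0xD8 = 11011000 → 2-byte char #1 = D8 AE.
Offset 2: leading byte 0xE0 = 11100000 → 3-byte char #2 = E0 B8 A4.
Offset 5: leading byte 0xE1 = 11100001 → 3-byte char #3 = E1 82 AD.
Offset 8: leading byte 0xE3 = 11100011 → 3-byte char #4 = E3 81 BF.
Offset 11: leading byte 0xE0 = 11100000 → 3-byte char #5 = E0 B8 B8.
Offset 14: leading byte 0xF3 = 11110011 → 4-byte char #6 = F3 8E 97 82.
Offset 18: leading byte 0xD8 = 11011000 → 2-byte char #7 = D8 BE.
Offset 20: leading byte 0xE7 = 11100111 → 3-byte char #8 = E7 A9 BD.
Leading byte 0xE7 = 11100111 matches 1110xxxx → 3-byte sequence.
Byte 1: 0xE7 = 11100111, payload 0111 (4 bits).
Byte 2: 0xA9 = 10101001 (10xxxxxx ✓), payload 101001.
Byte 3: 0xBD = 10111101 (10xxxxxx ✓), payload 111101.
Concatenate: 0111101001111101 = 0x7A7D (16 bits → U+7A7D).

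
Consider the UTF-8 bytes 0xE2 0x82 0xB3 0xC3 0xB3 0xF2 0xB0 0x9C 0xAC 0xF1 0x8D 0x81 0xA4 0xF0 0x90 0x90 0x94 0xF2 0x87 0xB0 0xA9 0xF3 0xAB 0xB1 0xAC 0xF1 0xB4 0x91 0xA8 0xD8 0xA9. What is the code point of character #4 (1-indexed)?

Offset 0: leading byte 0xE2 = 11100010 → 3-byte char #1 = E2 82 B3.
Offset 3: leading byte 0xC3 = 11000011 → 2-byte char #2 = C3 B3.
Offset 5: leading byte 0xF2 = 11110010 → 4-byte char #3 = F2 B0 9C AC.
Offset 9: leading byte 0xF1 = 11110001 → 4-byte char #4 = F1 8D 81 A4.
Leading byte 0xF1 = 11110001 matches 11110xxx → 4-byte sequence.
Byte 1: 0xF1 = 11110001, payload 001 (3 bits).
Byte 2: 0x8D = 10001101 (10xxxxxx ✓), payload 001101.
Byte 3: 0x81 = 10000001 (10xxxxxx ✓), payload 000001.
Byte 4: 0xA4 = 10100100 (10xxxxxx ✓), payload 100100.
Concatenate: 001001101000001100100 = 0x4D064 (21 bits → U+4D064).

U+4D064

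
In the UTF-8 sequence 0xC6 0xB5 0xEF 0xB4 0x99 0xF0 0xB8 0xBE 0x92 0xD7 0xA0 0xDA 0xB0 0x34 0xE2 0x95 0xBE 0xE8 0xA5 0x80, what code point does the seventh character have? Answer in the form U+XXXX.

Offset 0: leading byte 0xC6 = 11000110 → 2-byte char #1 = C6 B5.
Offset 2: leading byte 0xEF = 11101111 → 3-byte char #2 = EF B4 99.
Offset 5: leading byte 0xF0 = 11110000 → 4-byte char #3 = F0 B8 BE 92.
Offset 9: leading byte 0xD7 = 11010111 → 2-byte char #4 = D7 A0.
Offset 11: leading byte 0xDA = 11011010 → 2-byte char #5 = DA B0.
Offset 13: leading byte 0x34 = 00110100 → 1-byte char #6 = 34.
Offset 14: leading byte 0xE2 = 11100010 → 3-byte char #7 = E2 95 BE.
Leading byte 0xE2 = 11100010 matches 1110xxxx → 3-byte sequence.
Byte 1: 0xE2 = 11100010, payload 0010 (4 bits).
Byte 2: 0x95 = 10010101 (10xxxxxx ✓), payload 010101.
Byte 3: 0xBE = 10111110 (10xxxxxx ✓), payload 111110.
Concatenate: 0010010101111110 = 0x257E (16 bits → U+257E).

U+257E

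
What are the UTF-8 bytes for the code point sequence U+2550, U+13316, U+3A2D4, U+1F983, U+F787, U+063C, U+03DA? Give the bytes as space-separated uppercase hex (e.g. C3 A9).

U+2550: 3-byte form → E2 95 90.
U+13316: 4-byte form → F0 93 8C 96.
U+3A2D4: 4-byte form → F0 BA 8B 94.
U+1F983: 4-byte form → F0 9F A6 83.
U+F787: 3-byte form → EF 9E 87.
U+063C: 2-byte form → D8 BC.
U+03DA: 2-byte form → CF 9A.
Concatenated (22 bytes): E2 95 90 F0 93 8C 96 F0 BA 8B 94 F0 9F A6 83 EF 9E 87 D8 BC CF 9A.

E2 95 90 F0 93 8C 96 F0 BA 8B 94 F0 9F A6 83 EF 9E 87 D8 BC CF 9A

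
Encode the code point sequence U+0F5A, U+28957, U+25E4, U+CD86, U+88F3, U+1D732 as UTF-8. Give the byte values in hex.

E0 BD 9A F0 A8 A5 97 E2 97 A4 EC B6 86 E8 A3 B3 F0 9D 9C B2

U+0F5A: 3-byte form → E0 BD 9A.
U+28957: 4-byte form → F0 A8 A5 97.
U+25E4: 3-byte form → E2 97 A4.
U+CD86: 3-byte form → EC B6 86.
U+88F3: 3-byte form → E8 A3 B3.
U+1D732: 4-byte form → F0 9D 9C B2.
Concatenated (20 bytes): E0 BD 9A F0 A8 A5 97 E2 97 A4 EC B6 86 E8 A3 B3 F0 9D 9C B2.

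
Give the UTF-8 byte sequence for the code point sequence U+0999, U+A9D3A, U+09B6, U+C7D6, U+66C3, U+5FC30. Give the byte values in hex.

E0 A6 99 F2 A9 B4 BA E0 A6 B6 EC 9F 96 E6 9B 83 F1 9F B0 B0

U+0999: 3-byte form → E0 A6 99.
U+A9D3A: 4-byte form → F2 A9 B4 BA.
U+09B6: 3-byte form → E0 A6 B6.
U+C7D6: 3-byte form → EC 9F 96.
U+66C3: 3-byte form → E6 9B 83.
U+5FC30: 4-byte form → F1 9F B0 B0.
Concatenated (20 bytes): E0 A6 99 F2 A9 B4 BA E0 A6 B6 EC 9F 96 E6 9B 83 F1 9F B0 B0.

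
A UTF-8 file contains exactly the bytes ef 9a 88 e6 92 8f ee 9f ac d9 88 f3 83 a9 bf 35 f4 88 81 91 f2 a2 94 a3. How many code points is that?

Byte at offset 0: 0xEF = 11101111 → 3-byte char (#1). Advance 3.
Byte at offset 3: 0xE6 = 11100110 → 3-byte char (#2). Advance 3.
Byte at offset 6: 0xEE = 11101110 → 3-byte char (#3). Advance 3.
Byte at offset 9: 0xD9 = 11011001 → 2-byte char (#4). Advance 2.
Byte at offset 11: 0xF3 = 11110011 → 4-byte char (#5). Advance 4.
Byte at offset 15: 0x35 = 00110101 → 1-byte char (#6). Advance 1.
Byte at offset 16: 0xF4 = 11110100 → 4-byte char (#7). Advance 4.
Byte at offset 20: 0xF2 = 11110010 → 4-byte char (#8). Advance 4.
Reached end at offset 24 after 8 code points.

8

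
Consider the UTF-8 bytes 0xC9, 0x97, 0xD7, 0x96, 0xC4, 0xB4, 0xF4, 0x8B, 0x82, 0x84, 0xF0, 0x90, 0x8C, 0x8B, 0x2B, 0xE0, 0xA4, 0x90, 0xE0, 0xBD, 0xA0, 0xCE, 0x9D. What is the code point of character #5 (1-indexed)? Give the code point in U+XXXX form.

Offset 0: leading byte 0xC9 = 11001001 → 2-byte char #1 = C9 97.
Offset 2: leading byte 0xD7 = 11010111 → 2-byte char #2 = D7 96.
Offset 4: leading byte 0xC4 = 11000100 → 2-byte char #3 = C4 B4.
Offset 6: leading byte 0xF4 = 11110100 → 4-byte char #4 = F4 8B 82 84.
Offset 10: leading byte 0xF0 = 11110000 → 4-byte char #5 = F0 90 8C 8B.
Leading byte 0xF0 = 11110000 matches 11110xxx → 4-byte sequence.
Byte 1: 0xF0 = 11110000, payload 000 (3 bits).
Byte 2: 0x90 = 10010000 (10xxxxxx ✓), payload 010000.
Byte 3: 0x8C = 10001100 (10xxxxxx ✓), payload 001100.
Byte 4: 0x8B = 10001011 (10xxxxxx ✓), payload 001011.
Concatenate: 000010000001100001011 = 0x1030B (21 bits → U+1030B).

U+1030B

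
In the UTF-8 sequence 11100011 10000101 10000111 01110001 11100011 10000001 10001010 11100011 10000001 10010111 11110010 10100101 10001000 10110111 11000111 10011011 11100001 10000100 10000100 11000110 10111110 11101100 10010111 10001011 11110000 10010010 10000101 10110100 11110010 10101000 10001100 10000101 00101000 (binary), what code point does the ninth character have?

Offset 0: leading byte 0xE3 = 11100011 → 3-byte char #1 = E3 85 87.
Offset 3: leading byte 0x71 = 01110001 → 1-byte char #2 = 71.
Offset 4: leading byte 0xE3 = 11100011 → 3-byte char #3 = E3 81 8A.
Offset 7: leading byte 0xE3 = 11100011 → 3-byte char #4 = E3 81 97.
Offset 10: leading byte 0xF2 = 11110010 → 4-byte char #5 = F2 A5 88 B7.
Offset 14: leading byte 0xC7 = 11000111 → 2-byte char #6 = C7 9B.
Offset 16: leading byte 0xE1 = 11100001 → 3-byte char #7 = E1 84 84.
Offset 19: leading byte 0xC6 = 11000110 → 2-byte char #8 = C6 BE.
Offset 21: leading byte 0xEC = 11101100 → 3-byte char #9 = EC 97 8B.
Leading byte 0xEC = 11101100 matches 1110xxxx → 3-byte sequence.
Byte 1: 0xEC = 11101100, payload 1100 (4 bits).
Byte 2: 0x97 = 10010111 (10xxxxxx ✓), payload 010111.
Byte 3: 0x8B = 10001011 (10xxxxxx ✓), payload 001011.
Concatenate: 1100010111001011 = 0xC5CB (16 bits → U+C5CB).

U+C5CB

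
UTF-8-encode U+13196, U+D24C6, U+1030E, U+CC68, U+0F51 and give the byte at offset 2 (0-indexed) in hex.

0x86

U+13196 → 4-byte form F0 93 86 96 at offsets 0–3.
Offset 2 falls in char 1's range; it's byte 3 of F0 93 86 96 = 0x86.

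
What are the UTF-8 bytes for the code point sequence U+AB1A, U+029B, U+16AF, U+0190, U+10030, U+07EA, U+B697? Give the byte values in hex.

EA AC 9A CA 9B E1 9A AF C6 90 F0 90 80 B0 DF AA EB 9A 97

U+AB1A: 3-byte form → EA AC 9A.
U+029B: 2-byte form → CA 9B.
U+16AF: 3-byte form → E1 9A AF.
U+0190: 2-byte form → C6 90.
U+10030: 4-byte form → F0 90 80 B0.
U+07EA: 2-byte form → DF AA.
U+B697: 3-byte form → EB 9A 97.
Concatenated (19 bytes): EA AC 9A CA 9B E1 9A AF C6 90 F0 90 80 B0 DF AA EB 9A 97.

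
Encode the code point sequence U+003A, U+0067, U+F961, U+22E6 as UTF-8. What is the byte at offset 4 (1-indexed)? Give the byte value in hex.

0xA5

1-indexed offset 4 is 0-indexed offset 3.
U+003A → 1-byte form 3A at offsets 0–0.
U+0067 → 1-byte form 67 at offsets 1–1.
U+F961 → 3-byte form EF A5 A1 at offsets 2–4.
Offset 3 falls in char 3's range; it's byte 2 of EF A5 A1 = 0xA5.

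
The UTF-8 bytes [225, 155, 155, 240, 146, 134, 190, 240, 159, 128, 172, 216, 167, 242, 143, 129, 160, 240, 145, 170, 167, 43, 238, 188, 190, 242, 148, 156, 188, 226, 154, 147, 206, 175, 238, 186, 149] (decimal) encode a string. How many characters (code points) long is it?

Byte at offset 0: 0xE1 = 11100001 → 3-byte char (#1). Advance 3.
Byte at offset 3: 0xF0 = 11110000 → 4-byte char (#2). Advance 4.
Byte at offset 7: 0xF0 = 11110000 → 4-byte char (#3). Advance 4.
Byte at offset 11: 0xD8 = 11011000 → 2-byte char (#4). Advance 2.
Byte at offset 13: 0xF2 = 11110010 → 4-byte char (#5). Advance 4.
Byte at offset 17: 0xF0 = 11110000 → 4-byte char (#6). Advance 4.
Byte at offset 21: 0x2B = 00101011 → 1-byte char (#7). Advance 1.
Byte at offset 22: 0xEE = 11101110 → 3-byte char (#8). Advance 3.
Byte at offset 25: 0xF2 = 11110010 → 4-byte char (#9). Advance 4.
Byte at offset 29: 0xE2 = 11100010 → 3-byte char (#10). Advance 3.
Byte at offset 32: 0xCE = 11001110 → 2-byte char (#11). Advance 2.
Byte at offset 34: 0xEE = 11101110 → 3-byte char (#12). Advance 3.
Reached end at offset 37 after 12 code points.

12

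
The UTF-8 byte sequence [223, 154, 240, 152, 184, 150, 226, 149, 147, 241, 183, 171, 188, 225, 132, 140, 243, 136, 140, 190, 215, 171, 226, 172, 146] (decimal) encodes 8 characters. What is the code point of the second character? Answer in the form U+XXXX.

U+18E16

Offset 0: leading byte 0xDF = 11011111 → 2-byte char #1 = DF 9A.
Offset 2: leading byte 0xF0 = 11110000 → 4-byte char #2 = F0 98 B8 96.
Leading byte 0xF0 = 11110000 matches 11110xxx → 4-byte sequence.
Byte 1: 0xF0 = 11110000, payload 000 (3 bits).
Byte 2: 0x98 = 10011000 (10xxxxxx ✓), payload 011000.
Byte 3: 0xB8 = 10111000 (10xxxxxx ✓), payload 111000.
Byte 4: 0x96 = 10010110 (10xxxxxx ✓), payload 010110.
Concatenate: 000011000111000010110 = 0x18E16 (21 bits → U+18E16).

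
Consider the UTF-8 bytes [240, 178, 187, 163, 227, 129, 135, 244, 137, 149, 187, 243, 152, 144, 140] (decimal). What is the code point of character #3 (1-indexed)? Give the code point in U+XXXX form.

U+10957B

Offset 0: leading byte 0xF0 = 11110000 → 4-byte char #1 = F0 B2 BB A3.
Offset 4: leading byte 0xE3 = 11100011 → 3-byte char #2 = E3 81 87.
Offset 7: leading byte 0xF4 = 11110100 → 4-byte char #3 = F4 89 95 BB.
Leading byte 0xF4 = 11110100 matches 11110xxx → 4-byte sequence.
Byte 1: 0xF4 = 11110100, payload 100 (3 bits).
Byte 2: 0x89 = 10001001 (10xxxxxx ✓), payload 001001.
Byte 3: 0x95 = 10010101 (10xxxxxx ✓), payload 010101.
Byte 4: 0xBB = 10111011 (10xxxxxx ✓), payload 111011.
Concatenate: 100001001010101111011 = 0x10957B (21 bits → U+10957B).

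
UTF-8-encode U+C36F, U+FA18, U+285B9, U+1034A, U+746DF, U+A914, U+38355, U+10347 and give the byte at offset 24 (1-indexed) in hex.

1-indexed offset 24 is 0-indexed offset 23.
U+C36F → 3-byte form EC 8D AF at offsets 0–2.
U+FA18 → 3-byte form EF A8 98 at offsets 3–5.
U+285B9 → 4-byte form F0 A8 96 B9 at offsets 6–9.
U+1034A → 4-byte form F0 90 8D 8A at offsets 10–13.
U+746DF → 4-byte form F1 B4 9B 9F at offsets 14–17.
U+A914 → 3-byte form EA A4 94 at offsets 18–20.
U+38355 → 4-byte form F0 B8 8D 95 at offsets 21–24.
Offset 23 falls in char 7's range; it's byte 3 of F0 B8 8D 95 = 0x8D.

0x8D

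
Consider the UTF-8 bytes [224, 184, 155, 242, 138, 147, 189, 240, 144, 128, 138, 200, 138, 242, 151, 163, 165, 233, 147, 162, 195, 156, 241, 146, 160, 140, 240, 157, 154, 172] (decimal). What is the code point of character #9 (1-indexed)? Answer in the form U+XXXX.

Offset 0: leading byte 0xE0 = 11100000 → 3-byte char #1 = E0 B8 9B.
Offset 3: leading byte 0xF2 = 11110010 → 4-byte char #2 = F2 8A 93 BD.
Offset 7: leading byte 0xF0 = 11110000 → 4-byte char #3 = F0 90 80 8A.
Offset 11: leading byte 0xC8 = 11001000 → 2-byte char #4 = C8 8A.
Offset 13: leading byte 0xF2 = 11110010 → 4-byte char #5 = F2 97 A3 A5.
Offset 17: leading byte 0xE9 = 11101001 → 3-byte char #6 = E9 93 A2.
Offset 20: leading byte 0xC3 = 11000011 → 2-byte char #7 = C3 9C.
Offset 22: leading byte 0xF1 = 11110001 → 4-byte char #8 = F1 92 A0 8C.
Offset 26: leading byte 0xF0 = 11110000 → 4-byte char #9 = F0 9D 9A AC.
Leading byte 0xF0 = 11110000 matches 11110xxx → 4-byte sequence.
Byte 1: 0xF0 = 11110000, payload 000 (3 bits).
Byte 2: 0x9D = 10011101 (10xxxxxx ✓), payload 011101.
Byte 3: 0x9A = 10011010 (10xxxxxx ✓), payload 011010.
Byte 4: 0xAC = 10101100 (10xxxxxx ✓), payload 101100.
Concatenate: 000011101011010101100 = 0x1D6AC (21 bits → U+1D6AC).

U+1D6AC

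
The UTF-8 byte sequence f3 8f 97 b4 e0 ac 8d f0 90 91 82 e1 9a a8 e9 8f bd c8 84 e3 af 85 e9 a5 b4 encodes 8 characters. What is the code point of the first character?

U+CF5F4

Offset 0: leading byte 0xF3 = 11110011 → 4-byte char #1 = F3 8F 97 B4.
Leading byte 0xF3 = 11110011 matches 11110xxx → 4-byte sequence.
Byte 1: 0xF3 = 11110011, payload 011 (3 bits).
Byte 2: 0x8F = 10001111 (10xxxxxx ✓), payload 001111.
Byte 3: 0x97 = 10010111 (10xxxxxx ✓), payload 010111.
Byte 4: 0xB4 = 10110100 (10xxxxxx ✓), payload 110100.
Concatenate: 011001111010111110100 = 0xCF5F4 (21 bits → U+CF5F4).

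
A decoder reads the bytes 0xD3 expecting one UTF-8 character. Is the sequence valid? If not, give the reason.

Leading byte 0xD3 = 11010011 → 2-byte form, but only 1 byte is present.

invalid (sequence truncated)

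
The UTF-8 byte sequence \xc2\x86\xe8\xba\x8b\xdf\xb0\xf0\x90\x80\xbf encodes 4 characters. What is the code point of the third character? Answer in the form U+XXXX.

U+07F0

Offset 0: leading byte 0xC2 = 11000010 → 2-byte char #1 = C2 86.
Offset 2: leading byte 0xE8 = 11101000 → 3-byte char #2 = E8 BA 8B.
Offset 5: leading byte 0xDF = 11011111 → 2-byte char #3 = DF B0.
Leading byte 0xDF = 11011111 matches 110xxxxx → 2-byte sequence.
Byte 1: 0xDF = 11011111, payload 11111 (5 bits).
Byte 2: 0xB0 = 10110000 (10xxxxxx ✓), payload 110000.
Concatenate: 11111110000 = 0x7F0 (11 bits → U+07F0).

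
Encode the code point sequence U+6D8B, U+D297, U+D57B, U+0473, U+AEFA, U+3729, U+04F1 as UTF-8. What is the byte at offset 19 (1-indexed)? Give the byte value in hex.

0xB1

1-indexed offset 19 is 0-indexed offset 18.
U+6D8B → 3-byte form E6 B6 8B at offsets 0–2.
U+D297 → 3-byte form ED 8A 97 at offsets 3–5.
U+D57B → 3-byte form ED 95 BB at offsets 6–8.
U+0473 → 2-byte form D1 B3 at offsets 9–10.
U+AEFA → 3-byte form EA BB BA at offsets 11–13.
U+3729 → 3-byte form E3 9C A9 at offsets 14–16.
U+04F1 → 2-byte form D3 B1 at offsets 17–18.
Offset 18 falls in char 7's range; it's byte 2 of D3 B1 = 0xB1.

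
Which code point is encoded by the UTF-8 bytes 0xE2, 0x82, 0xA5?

Leading byte 0xE2 = 11100010 matches 1110xxxx → 3-byte sequence.
Byte 1: 0xE2 = 11100010, payload 0010 (4 bits).
Byte 2: 0x82 = 10000010 (10xxxxxx ✓), payload 000010.
Byte 3: 0xA5 = 10100101 (10xxxxxx ✓), payload 100101.
Concatenate: 0010000010100101 = 0x20A5 (16 bits → U+20A5).

U+20A5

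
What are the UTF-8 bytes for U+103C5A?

F4 83 B1 9A

U+103C5A = 0x103C5A = 1064026 decimal. In range U+10000–U+10FFFF → 4-byte form: 11110xxx 10xxxxxx 10xxxxxx 10xxxxxx.
Binary (21 bits): 100000011110001011010.
Split 3+6+6+6: 100 | 000011 | 110001 | 011010.
Byte 1: 11110100 = 0xF4.
Byte 2: 10000011 = 0x83.
Byte 3: 10110001 = 0xB1.
Byte 4: 10011010 = 0x9A.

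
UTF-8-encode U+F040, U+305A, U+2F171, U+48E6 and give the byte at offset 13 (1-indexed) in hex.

0xA6

1-indexed offset 13 is 0-indexed offset 12.
U+F040 → 3-byte form EF 81 80 at offsets 0–2.
U+305A → 3-byte form E3 81 9A at offsets 3–5.
U+2F171 → 4-byte form F0 AF 85 B1 at offsets 6–9.
U+48E6 → 3-byte form E4 A3 A6 at offsets 10–12.
Offset 12 falls in char 4's range; it's byte 3 of E4 A3 A6 = 0xA6.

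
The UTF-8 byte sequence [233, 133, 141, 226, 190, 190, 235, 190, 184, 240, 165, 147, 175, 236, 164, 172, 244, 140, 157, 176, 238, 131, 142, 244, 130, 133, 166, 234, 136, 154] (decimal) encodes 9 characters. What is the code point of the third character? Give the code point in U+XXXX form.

Offset 0: leading byte 0xE9 = 11101001 → 3-byte char #1 = E9 85 8D.
Offset 3: leading byte 0xE2 = 11100010 → 3-byte char #2 = E2 BE BE.
Offset 6: leading byte 0xEB = 11101011 → 3-byte char #3 = EB BE B8.
Leading byte 0xEB = 11101011 matches 1110xxxx → 3-byte sequence.
Byte 1: 0xEB = 11101011, payload 1011 (4 bits).
Byte 2: 0xBE = 10111110 (10xxxxxx ✓), payload 111110.
Byte 3: 0xB8 = 10111000 (10xxxxxx ✓), payload 111000.
Concatenate: 1011111110111000 = 0xBFB8 (16 bits → U+BFB8).

U+BFB8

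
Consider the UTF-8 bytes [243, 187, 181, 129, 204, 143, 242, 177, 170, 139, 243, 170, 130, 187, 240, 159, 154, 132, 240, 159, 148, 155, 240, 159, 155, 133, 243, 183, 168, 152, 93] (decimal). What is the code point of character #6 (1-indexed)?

Offset 0: leading byte 0xF3 = 11110011 → 4-byte char #1 = F3 BB B5 81.
Offset 4: leading byte 0xCC = 11001100 → 2-byte char #2 = CC 8F.
Offset 6: leading byte 0xF2 = 11110010 → 4-byte char #3 = F2 B1 AA 8B.
Offset 10: leading byte 0xF3 = 11110011 → 4-byte char #4 = F3 AA 82 BB.
Offset 14: leading byte 0xF0 = 11110000 → 4-byte char #5 = F0 9F 9A 84.
Offset 18: leading byte 0xF0 = 11110000 → 4-byte char #6 = F0 9F 94 9B.
Leading byte 0xF0 = 11110000 matches 11110xxx → 4-byte sequence.
Byte 1: 0xF0 = 11110000, payload 000 (3 bits).
Byte 2: 0x9F = 10011111 (10xxxxxx ✓), payload 011111.
Byte 3: 0x94 = 10010100 (10xxxxxx ✓), payload 010100.
Byte 4: 0x9B = 10011011 (10xxxxxx ✓), payload 011011.
Concatenate: 000011111010100011011 = 0x1F51B (21 bits → U+1F51B).

U+1F51B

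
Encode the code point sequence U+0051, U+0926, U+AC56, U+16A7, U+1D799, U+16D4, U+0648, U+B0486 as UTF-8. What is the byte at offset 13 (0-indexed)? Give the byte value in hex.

0x99

U+0051 → 1-byte form 51 at offsets 0–0.
U+0926 → 3-byte form E0 A4 A6 at offsets 1–3.
U+AC56 → 3-byte form EA B1 96 at offsets 4–6.
U+16A7 → 3-byte form E1 9A A7 at offsets 7–9.
U+1D799 → 4-byte form F0 9D 9E 99 at offsets 10–13.
Offset 13 falls in char 5's range; it's byte 4 of F0 9D 9E 99 = 0x99.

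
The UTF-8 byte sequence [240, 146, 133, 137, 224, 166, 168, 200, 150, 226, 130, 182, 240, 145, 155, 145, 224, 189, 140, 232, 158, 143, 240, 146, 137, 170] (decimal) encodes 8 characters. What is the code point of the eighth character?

Offset 0: leading byte 0xF0 = 11110000 → 4-byte char #1 = F0 92 85 89.
Offset 4: leading byte 0xE0 = 11100000 → 3-byte char #2 = E0 A6 A8.
Offset 7: leading byte 0xC8 = 11001000 → 2-byte char #3 = C8 96.
Offset 9: leading byte 0xE2 = 11100010 → 3-byte char #4 = E2 82 B6.
Offset 12: leading byte 0xF0 = 11110000 → 4-byte char #5 = F0 91 9B 91.
Offset 16: leading byte 0xE0 = 11100000 → 3-byte char #6 = E0 BD 8C.
Offset 19: leading byte 0xE8 = 11101000 → 3-byte char #7 = E8 9E 8F.
Offset 22: leading byte 0xF0 = 11110000 → 4-byte char #8 = F0 92 89 AA.
Leading byte 0xF0 = 11110000 matches 11110xxx → 4-byte sequence.
Byte 1: 0xF0 = 11110000, payload 000 (3 bits).
Byte 2: 0x92 = 10010010 (10xxxxxx ✓), payload 010010.
Byte 3: 0x89 = 10001001 (10xxxxxx ✓), payload 001001.
Byte 4: 0xAA = 10101010 (10xxxxxx ✓), payload 101010.
Concatenate: 000010010001001101010 = 0x1226A (21 bits → U+1226A).

U+1226A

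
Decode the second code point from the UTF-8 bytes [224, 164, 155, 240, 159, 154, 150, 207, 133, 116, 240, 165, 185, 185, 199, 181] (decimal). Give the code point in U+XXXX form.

Offset 0: leading byte 0xE0 = 11100000 → 3-byte char #1 = E0 A4 9B.
Offset 3: leading byte 0xF0 = 11110000 → 4-byte char #2 = F0 9F 9A 96.
Leading byte 0xF0 = 11110000 matches 11110xxx → 4-byte sequence.
Byte 1: 0xF0 = 11110000, payload 000 (3 bits).
Byte 2: 0x9F = 10011111 (10xxxxxx ✓), payload 011111.
Byte 3: 0x9A = 10011010 (10xxxxxx ✓), payload 011010.
Byte 4: 0x96 = 10010110 (10xxxxxx ✓), payload 010110.
Concatenate: 000011111011010010110 = 0x1F696 (21 bits → U+1F696).

U+1F696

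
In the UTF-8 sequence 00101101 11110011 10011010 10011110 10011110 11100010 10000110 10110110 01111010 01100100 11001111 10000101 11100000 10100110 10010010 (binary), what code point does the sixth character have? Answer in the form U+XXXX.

Offset 0: leading byte 0x2D = 00101101 → 1-byte char #1 = 2D.
Offset 1: leading byte 0xF3 = 11110011 → 4-byte char #2 = F3 9A 9E 9E.
Offset 5: leading byte 0xE2 = 11100010 → 3-byte char #3 = E2 86 B6.
Offset 8: leading byte 0x7A = 01111010 → 1-byte char #4 = 7A.
Offset 9: leading byte 0x64 = 01100100 → 1-byte char #5 = 64.
Offset 10: leading byte 0xCF = 11001111 → 2-byte char #6 = CF 85.
Leading byte 0xCF = 11001111 matches 110xxxxx → 2-byte sequence.
Byte 1: 0xCF = 11001111, payload 01111 (5 bits).
Byte 2: 0x85 = 10000101 (10xxxxxx ✓), payload 000101.
Concatenate: 01111000101 = 0x3C5 (11 bits → U+03C5).

U+03C5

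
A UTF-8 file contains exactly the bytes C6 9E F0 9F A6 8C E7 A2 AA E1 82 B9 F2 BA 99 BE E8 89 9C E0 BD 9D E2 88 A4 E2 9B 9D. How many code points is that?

Byte at offset 0: 0xC6 = 11000110 → 2-byte char (#1). Advance 2.
Byte at offset 2: 0xF0 = 11110000 → 4-byte char (#2). Advance 4.
Byte at offset 6: 0xE7 = 11100111 → 3-byte char (#3). Advance 3.
Byte at offset 9: 0xE1 = 11100001 → 3-byte char (#4). Advance 3.
Byte at offset 12: 0xF2 = 11110010 → 4-byte char (#5). Advance 4.
Byte at offset 16: 0xE8 = 11101000 → 3-byte char (#6). Advance 3.
Byte at offset 19: 0xE0 = 11100000 → 3-byte char (#7). Advance 3.
Byte at offset 22: 0xE2 = 11100010 → 3-byte char (#8). Advance 3.
Byte at offset 25: 0xE2 = 11100010 → 3-byte char (#9). Advance 3.
Reached end at offset 28 after 9 code points.

9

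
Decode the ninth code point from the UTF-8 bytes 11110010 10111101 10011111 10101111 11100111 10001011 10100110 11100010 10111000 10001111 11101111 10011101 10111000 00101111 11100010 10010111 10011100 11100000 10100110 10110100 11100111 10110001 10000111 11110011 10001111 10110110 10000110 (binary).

Offset 0: leading byte 0xF2 = 11110010 → 4-byte char #1 = F2 BD 9F AF.
Offset 4: leading byte 0xE7 = 11100111 → 3-byte char #2 = E7 8B A6.
Offset 7: leading byte 0xE2 = 11100010 → 3-byte char #3 = E2 B8 8F.
Offset 10: leading byte 0xEF = 11101111 → 3-byte char #4 = EF 9D B8.
Offset 13: leading byte 0x2F = 00101111 → 1-byte char #5 = 2F.
Offset 14: leading byte 0xE2 = 11100010 → 3-byte char #6 = E2 97 9C.
Offset 17: leading byte 0xE0 = 11100000 → 3-byte char #7 = E0 A6 B4.
Offset 20: leading byte 0xE7 = 11100111 → 3-byte char #8 = E7 B1 87.
Offset 23: leading byte 0xF3 = 11110011 → 4-byte char #9 = F3 8F B6 86.
Leading byte 0xF3 = 11110011 matches 11110xxx → 4-byte sequence.
Byte 1: 0xF3 = 11110011, payload 011 (3 bits).
Byte 2: 0x8F = 10001111 (10xxxxxx ✓), payload 001111.
Byte 3: 0xB6 = 10110110 (10xxxxxx ✓), payload 110110.
Byte 4: 0x86 = 10000110 (10xxxxxx ✓), payload 000110.
Concatenate: 011001111110110000110 = 0xCFD86 (21 bits → U+CFD86).

U+CFD86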